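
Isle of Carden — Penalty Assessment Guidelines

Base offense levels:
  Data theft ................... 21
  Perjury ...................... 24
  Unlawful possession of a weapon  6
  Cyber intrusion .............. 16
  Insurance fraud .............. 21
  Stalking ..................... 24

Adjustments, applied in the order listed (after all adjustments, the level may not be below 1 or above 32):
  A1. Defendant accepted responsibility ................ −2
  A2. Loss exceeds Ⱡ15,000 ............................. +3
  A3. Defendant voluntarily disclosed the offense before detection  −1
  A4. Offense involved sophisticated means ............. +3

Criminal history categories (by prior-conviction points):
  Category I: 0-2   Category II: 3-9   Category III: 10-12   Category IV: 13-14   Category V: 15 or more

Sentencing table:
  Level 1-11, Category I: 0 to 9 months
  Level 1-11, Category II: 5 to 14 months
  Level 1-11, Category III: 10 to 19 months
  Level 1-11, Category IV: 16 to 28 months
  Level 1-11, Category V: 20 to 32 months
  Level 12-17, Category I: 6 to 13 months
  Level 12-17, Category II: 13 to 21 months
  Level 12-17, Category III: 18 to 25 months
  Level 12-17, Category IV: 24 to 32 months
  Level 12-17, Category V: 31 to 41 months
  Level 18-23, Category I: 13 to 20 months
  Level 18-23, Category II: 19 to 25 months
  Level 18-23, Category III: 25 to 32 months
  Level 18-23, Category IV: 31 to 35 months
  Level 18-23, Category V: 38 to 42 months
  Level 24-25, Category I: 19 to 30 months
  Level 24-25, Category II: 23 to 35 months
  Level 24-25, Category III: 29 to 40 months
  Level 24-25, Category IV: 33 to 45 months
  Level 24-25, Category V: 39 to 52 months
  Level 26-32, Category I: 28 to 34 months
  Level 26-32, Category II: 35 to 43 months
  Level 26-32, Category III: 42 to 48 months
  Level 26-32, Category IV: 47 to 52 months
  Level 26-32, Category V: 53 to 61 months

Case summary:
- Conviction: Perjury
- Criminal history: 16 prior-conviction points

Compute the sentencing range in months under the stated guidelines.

39-52 months

Base offense level for perjury: 24.
Final offense level: 24.
Criminal history: 16 prior points → Category V (15+).
Level 24 falls in the 24-25 band.
Grid: Level 24-25 × Category V = 39-52 months.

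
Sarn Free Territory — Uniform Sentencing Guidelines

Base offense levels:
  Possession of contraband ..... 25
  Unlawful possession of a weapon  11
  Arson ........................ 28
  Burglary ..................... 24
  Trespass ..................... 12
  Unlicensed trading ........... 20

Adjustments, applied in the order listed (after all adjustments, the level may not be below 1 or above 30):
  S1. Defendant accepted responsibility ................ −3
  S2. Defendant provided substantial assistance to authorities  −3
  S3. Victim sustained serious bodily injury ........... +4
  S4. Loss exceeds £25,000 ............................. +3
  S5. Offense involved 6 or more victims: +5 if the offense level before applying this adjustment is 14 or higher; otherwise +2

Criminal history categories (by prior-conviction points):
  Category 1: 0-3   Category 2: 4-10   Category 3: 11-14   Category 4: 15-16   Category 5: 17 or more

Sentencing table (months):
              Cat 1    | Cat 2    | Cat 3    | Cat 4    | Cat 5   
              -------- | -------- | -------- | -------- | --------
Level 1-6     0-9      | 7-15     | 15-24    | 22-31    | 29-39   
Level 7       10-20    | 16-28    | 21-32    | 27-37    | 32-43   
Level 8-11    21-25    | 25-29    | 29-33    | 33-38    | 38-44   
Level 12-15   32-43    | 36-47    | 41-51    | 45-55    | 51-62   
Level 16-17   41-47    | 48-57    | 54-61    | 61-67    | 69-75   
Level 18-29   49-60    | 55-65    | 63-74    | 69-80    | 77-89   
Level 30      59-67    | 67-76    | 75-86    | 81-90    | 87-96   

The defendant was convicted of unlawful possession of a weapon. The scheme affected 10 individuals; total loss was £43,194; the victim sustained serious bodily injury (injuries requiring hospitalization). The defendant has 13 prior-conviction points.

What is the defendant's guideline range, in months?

Base offense level for unlawful possession of a weapon: 11.
S1 does not apply.
S2 does not apply.
S3 applies: 11 + 4 = 15.
S4 applies: 15 + 3 = 18.
S5 applies (level before this adjustment is 18 ≥ 14, so +5): 18 + 5 = 23.
Final offense level: 23.
Criminal history: 13 prior points → Category 3 (11-14).
Level 23 falls in the 18-29 band.
Grid: Level 18-29 × Category 3 = 63-74 months.

63-74 months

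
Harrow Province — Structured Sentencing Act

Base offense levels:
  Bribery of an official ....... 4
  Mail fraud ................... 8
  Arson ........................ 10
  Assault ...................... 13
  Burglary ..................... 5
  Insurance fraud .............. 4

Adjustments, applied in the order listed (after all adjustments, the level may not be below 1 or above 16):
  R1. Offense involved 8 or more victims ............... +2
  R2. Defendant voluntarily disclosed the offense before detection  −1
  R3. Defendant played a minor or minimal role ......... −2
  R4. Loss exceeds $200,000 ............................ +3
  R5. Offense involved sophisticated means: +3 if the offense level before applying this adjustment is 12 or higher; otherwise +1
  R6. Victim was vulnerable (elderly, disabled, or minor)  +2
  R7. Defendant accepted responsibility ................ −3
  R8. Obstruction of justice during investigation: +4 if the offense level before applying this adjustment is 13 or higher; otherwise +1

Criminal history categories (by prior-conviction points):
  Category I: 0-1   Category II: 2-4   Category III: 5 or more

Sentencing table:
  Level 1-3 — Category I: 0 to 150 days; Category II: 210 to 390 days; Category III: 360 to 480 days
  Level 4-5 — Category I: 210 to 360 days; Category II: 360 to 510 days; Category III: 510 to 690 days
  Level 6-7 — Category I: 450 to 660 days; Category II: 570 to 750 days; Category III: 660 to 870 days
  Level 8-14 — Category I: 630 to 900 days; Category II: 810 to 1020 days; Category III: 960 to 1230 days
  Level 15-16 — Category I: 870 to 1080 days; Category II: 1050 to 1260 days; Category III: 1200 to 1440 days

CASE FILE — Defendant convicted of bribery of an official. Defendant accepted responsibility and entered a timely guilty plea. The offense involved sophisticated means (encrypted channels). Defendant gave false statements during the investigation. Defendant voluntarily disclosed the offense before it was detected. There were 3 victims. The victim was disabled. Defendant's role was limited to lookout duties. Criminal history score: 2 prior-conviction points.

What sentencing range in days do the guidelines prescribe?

210-390 days

Base offense level for bribery of an official: 4.
R1 does not apply.
R2 applies: 4 − 1 = 3.
R3 applies: 3 − 2 = 1.
R4 does not apply.
R5 applies (level before this adjustment is 1 < 12, so +1): 1 + 1 = 2.
R6 applies: 2 + 2 = 4.
R7 applies: 4 − 3 = 1.
R8 applies (level before this adjustment is 1 < 13, so +1): 1 + 1 = 2.
Final offense level: 2.
Criminal history: 2 prior points → Category II (2-4).
Level 2 falls in the 1-3 band.
Grid: Level 1-3 × Category II = 210-390 days.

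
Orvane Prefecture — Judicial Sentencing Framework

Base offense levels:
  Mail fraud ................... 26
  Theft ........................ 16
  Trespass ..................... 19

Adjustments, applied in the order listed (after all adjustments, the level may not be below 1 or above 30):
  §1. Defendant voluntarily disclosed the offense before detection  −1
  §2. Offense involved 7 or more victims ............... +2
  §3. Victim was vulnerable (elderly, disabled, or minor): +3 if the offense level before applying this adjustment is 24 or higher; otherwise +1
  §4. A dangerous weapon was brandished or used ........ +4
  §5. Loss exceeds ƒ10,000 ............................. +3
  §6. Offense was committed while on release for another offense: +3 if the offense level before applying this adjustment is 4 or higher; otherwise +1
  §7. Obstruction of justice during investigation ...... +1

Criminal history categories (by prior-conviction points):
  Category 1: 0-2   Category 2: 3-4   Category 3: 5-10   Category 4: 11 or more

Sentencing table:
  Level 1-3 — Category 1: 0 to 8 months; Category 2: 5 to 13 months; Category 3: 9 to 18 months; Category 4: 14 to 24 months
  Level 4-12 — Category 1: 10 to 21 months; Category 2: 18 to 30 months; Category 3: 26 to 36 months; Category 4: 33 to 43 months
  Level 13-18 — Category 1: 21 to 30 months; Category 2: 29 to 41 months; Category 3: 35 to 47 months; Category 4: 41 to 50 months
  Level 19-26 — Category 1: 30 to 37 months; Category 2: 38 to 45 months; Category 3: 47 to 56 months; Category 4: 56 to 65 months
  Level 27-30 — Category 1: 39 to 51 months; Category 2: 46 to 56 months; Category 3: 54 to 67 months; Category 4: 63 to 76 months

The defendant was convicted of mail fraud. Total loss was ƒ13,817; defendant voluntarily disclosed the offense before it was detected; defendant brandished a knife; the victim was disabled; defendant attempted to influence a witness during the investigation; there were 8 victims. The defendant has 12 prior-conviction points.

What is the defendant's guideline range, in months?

Base offense level for mail fraud: 26.
§1 applies: 26 − 1 = 25.
§2 applies: 25 + 2 = 27.
§3 applies (level before this adjustment is 27 ≥ 24, so +3): 27 + 3 = 30.
§4 applies: 30 + 4 = 34.
§5 applies: 34 + 3 = 37.
§7 applies: 37 + 1 = 38.
Level 38 exceeds the maximum of 30; capped at 30.
Final offense level: 30.
Criminal history: 12 prior points → Category 4 (11+).
Level 30 falls in the 27-30 band.
Grid: Level 27-30 × Category 4 = 63-76 months.

63-76 months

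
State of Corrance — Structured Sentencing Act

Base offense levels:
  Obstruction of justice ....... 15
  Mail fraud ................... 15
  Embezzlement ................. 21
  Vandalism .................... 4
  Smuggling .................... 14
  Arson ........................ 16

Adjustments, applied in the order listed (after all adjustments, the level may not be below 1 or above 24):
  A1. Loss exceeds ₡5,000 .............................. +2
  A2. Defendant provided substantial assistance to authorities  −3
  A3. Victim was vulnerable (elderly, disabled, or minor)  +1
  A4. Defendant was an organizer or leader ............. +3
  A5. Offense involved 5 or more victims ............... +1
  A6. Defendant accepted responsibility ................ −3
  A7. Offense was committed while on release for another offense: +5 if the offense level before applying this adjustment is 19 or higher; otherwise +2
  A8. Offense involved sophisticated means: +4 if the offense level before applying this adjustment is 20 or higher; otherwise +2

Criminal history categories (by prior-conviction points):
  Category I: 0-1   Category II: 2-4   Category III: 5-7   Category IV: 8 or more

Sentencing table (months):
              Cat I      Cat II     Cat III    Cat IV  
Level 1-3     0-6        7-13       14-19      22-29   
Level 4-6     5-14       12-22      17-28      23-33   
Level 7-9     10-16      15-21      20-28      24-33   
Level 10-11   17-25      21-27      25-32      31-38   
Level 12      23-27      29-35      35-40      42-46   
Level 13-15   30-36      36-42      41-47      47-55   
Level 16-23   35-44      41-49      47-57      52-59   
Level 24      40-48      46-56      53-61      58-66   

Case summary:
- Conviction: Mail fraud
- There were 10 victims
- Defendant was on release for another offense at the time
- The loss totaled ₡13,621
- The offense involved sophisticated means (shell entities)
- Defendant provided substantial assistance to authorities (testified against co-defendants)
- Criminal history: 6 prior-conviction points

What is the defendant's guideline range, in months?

Base offense level for mail fraud: 15.
A1 applies: 15 + 2 = 17.
A2 applies: 17 − 3 = 14.
A4 does not apply.
A5 applies: 14 + 1 = 15.
A7 applies (level before this adjustment is 15 < 19, so +2): 15 + 2 = 17.
A8 applies (level before this adjustment is 17 < 20, so +2): 17 + 2 = 19.
Final offense level: 19.
Criminal history: 6 prior points → Category III (5-7).
Level 19 falls in the 16-23 band.
Grid: Level 16-23 × Category III = 47-57 months.

47-57 months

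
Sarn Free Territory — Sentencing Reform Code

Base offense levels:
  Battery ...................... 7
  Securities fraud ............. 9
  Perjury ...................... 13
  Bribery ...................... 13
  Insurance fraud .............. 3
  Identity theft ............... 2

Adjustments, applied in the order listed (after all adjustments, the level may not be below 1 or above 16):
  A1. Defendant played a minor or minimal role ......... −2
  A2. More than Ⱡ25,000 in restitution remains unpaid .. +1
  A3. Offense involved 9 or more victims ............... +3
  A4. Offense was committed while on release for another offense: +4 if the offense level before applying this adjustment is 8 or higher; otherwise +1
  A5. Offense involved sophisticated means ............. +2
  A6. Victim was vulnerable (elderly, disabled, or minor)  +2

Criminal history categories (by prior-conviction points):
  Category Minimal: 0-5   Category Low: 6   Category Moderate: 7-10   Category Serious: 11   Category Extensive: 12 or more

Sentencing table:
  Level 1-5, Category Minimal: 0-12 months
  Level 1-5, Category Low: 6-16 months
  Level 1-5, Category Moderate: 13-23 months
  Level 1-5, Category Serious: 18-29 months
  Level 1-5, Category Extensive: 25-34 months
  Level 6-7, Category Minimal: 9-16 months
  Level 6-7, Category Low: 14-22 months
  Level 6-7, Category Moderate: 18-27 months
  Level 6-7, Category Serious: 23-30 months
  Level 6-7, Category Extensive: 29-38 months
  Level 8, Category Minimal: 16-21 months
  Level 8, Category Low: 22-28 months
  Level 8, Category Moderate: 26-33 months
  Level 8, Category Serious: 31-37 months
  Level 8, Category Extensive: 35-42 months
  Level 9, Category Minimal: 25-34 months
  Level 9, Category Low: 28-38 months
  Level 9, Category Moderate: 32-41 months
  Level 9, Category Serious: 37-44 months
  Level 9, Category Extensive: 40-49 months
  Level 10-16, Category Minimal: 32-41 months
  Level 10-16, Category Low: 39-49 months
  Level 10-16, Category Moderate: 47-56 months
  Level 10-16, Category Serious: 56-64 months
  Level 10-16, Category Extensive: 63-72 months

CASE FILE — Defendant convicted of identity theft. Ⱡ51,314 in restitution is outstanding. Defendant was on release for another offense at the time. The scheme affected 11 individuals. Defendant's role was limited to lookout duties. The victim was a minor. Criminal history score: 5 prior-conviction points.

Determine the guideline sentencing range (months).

Base offense level for identity theft: 2.
A1 applies: 2 − 2 = 0.
A2 applies: 0 + 1 = 1.
A3 applies: 1 + 3 = 4.
A4 applies (level before this adjustment is 4 < 8, so +1): 4 + 1 = 5.
A5 does not apply.
A6 applies: 5 + 2 = 7.
Final offense level: 7.
Criminal history: 5 prior points → Category Minimal (0-5).
Level 7 falls in the 6-7 band.
Grid: Level 6-7 × Category Minimal = 9-16 months.

9-16 months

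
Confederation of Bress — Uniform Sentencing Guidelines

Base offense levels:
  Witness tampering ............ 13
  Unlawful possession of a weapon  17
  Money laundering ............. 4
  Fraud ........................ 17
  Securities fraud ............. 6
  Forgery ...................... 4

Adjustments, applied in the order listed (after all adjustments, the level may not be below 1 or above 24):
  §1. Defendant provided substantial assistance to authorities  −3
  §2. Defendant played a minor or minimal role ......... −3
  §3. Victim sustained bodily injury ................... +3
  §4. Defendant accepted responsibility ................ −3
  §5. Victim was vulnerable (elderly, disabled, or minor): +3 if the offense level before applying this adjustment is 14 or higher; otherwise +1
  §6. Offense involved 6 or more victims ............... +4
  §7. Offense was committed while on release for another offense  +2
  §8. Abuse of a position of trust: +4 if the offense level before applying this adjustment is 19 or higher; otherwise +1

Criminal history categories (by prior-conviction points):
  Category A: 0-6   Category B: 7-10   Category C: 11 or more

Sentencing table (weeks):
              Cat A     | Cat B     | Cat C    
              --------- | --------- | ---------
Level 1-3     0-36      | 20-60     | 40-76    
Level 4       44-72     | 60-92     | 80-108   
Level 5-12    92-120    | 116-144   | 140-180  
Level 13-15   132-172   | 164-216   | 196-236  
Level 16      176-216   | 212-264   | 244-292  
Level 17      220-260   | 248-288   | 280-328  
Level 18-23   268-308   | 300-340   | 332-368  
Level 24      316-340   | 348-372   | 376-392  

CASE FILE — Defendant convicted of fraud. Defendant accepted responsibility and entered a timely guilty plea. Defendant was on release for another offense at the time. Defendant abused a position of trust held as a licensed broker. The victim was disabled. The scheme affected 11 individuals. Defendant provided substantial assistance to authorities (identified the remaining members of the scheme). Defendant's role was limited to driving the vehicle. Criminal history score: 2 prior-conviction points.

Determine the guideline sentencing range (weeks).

176-216 weeks

Base offense level for fraud: 17.
§1 applies: 17 − 3 = 14.
§2 applies: 14 − 3 = 11.
§3 does not apply.
§4 applies: 11 − 3 = 8.
§5 applies (level before this adjustment is 8 < 14, so +1): 8 + 1 = 9.
§6 applies: 9 + 4 = 13.
§7 applies: 13 + 2 = 15.
§8 applies (level before this adjustment is 15 < 19, so +1): 15 + 1 = 16.
Final offense level: 16.
Criminal history: 2 prior points → Category A (0-6).
Level 16 falls in the 16 band.
Grid: Level 16 × Category A = 176-216 weeks.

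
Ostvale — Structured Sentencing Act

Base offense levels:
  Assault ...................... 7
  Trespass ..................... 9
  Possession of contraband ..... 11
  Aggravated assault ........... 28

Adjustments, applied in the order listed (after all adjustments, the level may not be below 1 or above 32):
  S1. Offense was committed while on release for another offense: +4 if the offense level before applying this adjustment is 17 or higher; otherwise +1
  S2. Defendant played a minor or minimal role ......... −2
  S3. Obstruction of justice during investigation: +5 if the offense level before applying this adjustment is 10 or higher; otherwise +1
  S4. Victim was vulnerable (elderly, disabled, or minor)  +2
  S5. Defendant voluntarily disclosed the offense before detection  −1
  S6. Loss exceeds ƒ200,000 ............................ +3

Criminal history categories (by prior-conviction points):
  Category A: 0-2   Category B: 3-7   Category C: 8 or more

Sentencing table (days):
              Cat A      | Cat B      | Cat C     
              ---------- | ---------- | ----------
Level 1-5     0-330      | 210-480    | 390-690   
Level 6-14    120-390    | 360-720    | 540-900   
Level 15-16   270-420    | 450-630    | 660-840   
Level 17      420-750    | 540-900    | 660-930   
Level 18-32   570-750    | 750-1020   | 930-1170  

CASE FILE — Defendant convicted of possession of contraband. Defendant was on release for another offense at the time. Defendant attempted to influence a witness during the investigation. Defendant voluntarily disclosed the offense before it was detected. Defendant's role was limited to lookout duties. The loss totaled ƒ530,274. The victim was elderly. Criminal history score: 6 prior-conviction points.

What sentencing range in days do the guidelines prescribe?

Base offense level for possession of contraband: 11.
S1 applies (level before this adjustment is 11 < 17, so +1): 11 + 1 = 12.
S2 applies: 12 − 2 = 10.
S3 applies (level before this adjustment is 10 ≥ 10, so +5): 10 + 5 = 15.
S4 applies: 15 + 2 = 17.
S5 applies: 17 − 1 = 16.
S6 applies: 16 + 3 = 19.
Final offense level: 19.
Criminal history: 6 prior points → Category B (3-7).
Level 19 falls in the 18-32 band.
Grid: Level 18-32 × Category B = 750-1020 days.

750-1020 days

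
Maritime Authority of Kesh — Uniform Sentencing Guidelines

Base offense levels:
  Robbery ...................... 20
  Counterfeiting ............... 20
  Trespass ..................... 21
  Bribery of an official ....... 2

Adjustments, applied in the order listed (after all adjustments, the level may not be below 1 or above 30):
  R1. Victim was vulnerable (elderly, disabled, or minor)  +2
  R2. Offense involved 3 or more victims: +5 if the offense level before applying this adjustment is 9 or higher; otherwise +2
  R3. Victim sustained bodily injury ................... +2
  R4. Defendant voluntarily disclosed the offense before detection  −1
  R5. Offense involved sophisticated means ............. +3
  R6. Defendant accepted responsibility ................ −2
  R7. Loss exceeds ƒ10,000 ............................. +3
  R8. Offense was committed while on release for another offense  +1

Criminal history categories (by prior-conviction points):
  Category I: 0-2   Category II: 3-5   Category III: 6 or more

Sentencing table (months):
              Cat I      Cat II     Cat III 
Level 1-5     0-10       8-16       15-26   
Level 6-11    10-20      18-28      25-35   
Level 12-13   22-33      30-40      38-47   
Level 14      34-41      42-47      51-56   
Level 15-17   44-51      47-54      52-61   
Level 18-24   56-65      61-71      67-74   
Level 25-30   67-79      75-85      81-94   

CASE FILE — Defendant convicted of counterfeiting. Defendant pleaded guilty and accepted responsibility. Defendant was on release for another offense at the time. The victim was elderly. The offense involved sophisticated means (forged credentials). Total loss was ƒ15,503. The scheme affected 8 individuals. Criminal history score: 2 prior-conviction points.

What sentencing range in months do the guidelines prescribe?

67-79 months

Base offense level for counterfeiting: 20.
R1 applies: 20 + 2 = 22.
R2 applies (level before this adjustment is 22 ≥ 9, so +5): 22 + 5 = 27.
R3 does not apply.
R4 does not apply.
R5 applies: 27 + 3 = 30.
R6 applies: 30 − 2 = 28.
R7 applies: 28 + 3 = 31.
R8 applies: 31 + 1 = 32.
Level 32 exceeds the maximum of 30; capped at 30.
Final offense level: 30.
Criminal history: 2 prior points → Category I (0-2).
Level 30 falls in the 25-30 band.
Grid: Level 25-30 × Category I = 67-79 months.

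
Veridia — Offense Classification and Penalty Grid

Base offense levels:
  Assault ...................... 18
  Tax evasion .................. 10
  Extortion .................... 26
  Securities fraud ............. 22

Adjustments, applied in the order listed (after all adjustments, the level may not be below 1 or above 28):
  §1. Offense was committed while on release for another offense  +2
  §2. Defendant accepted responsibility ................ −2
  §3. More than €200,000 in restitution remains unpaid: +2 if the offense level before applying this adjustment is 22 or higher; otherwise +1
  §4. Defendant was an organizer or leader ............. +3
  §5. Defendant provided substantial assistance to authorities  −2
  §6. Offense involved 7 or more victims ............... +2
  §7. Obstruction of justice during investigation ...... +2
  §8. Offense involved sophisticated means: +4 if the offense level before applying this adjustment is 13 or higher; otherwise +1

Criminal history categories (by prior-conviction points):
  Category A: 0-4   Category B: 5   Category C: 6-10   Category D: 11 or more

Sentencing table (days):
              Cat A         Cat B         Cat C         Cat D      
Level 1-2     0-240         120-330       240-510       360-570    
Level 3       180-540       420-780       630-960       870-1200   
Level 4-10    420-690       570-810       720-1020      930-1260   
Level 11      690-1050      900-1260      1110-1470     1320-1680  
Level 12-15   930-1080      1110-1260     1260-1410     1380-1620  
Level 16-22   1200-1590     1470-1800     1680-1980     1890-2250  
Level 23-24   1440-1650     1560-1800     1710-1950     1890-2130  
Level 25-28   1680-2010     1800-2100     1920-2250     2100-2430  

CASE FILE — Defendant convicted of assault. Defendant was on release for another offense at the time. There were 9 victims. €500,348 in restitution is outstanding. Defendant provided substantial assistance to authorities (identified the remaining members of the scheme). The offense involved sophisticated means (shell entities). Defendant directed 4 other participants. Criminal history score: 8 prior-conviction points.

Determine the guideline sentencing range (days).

Base offense level for assault: 18.
§1 applies: 18 + 2 = 20.
§3 applies (level before this adjustment is 20 < 22, so +1): 20 + 1 = 21.
§4 applies: 21 + 3 = 24.
§5 applies: 24 − 2 = 22.
§6 applies: 22 + 2 = 24.
§7 does not apply.
§8 applies (level before this adjustment is 24 ≥ 13, so +4): 24 + 4 = 28.
Final offense level: 28.
Criminal history: 8 prior points → Category C (6-10).
Level 28 falls in the 25-28 band.
Grid: Level 25-28 × Category C = 1920-2250 days.

1920-2250 days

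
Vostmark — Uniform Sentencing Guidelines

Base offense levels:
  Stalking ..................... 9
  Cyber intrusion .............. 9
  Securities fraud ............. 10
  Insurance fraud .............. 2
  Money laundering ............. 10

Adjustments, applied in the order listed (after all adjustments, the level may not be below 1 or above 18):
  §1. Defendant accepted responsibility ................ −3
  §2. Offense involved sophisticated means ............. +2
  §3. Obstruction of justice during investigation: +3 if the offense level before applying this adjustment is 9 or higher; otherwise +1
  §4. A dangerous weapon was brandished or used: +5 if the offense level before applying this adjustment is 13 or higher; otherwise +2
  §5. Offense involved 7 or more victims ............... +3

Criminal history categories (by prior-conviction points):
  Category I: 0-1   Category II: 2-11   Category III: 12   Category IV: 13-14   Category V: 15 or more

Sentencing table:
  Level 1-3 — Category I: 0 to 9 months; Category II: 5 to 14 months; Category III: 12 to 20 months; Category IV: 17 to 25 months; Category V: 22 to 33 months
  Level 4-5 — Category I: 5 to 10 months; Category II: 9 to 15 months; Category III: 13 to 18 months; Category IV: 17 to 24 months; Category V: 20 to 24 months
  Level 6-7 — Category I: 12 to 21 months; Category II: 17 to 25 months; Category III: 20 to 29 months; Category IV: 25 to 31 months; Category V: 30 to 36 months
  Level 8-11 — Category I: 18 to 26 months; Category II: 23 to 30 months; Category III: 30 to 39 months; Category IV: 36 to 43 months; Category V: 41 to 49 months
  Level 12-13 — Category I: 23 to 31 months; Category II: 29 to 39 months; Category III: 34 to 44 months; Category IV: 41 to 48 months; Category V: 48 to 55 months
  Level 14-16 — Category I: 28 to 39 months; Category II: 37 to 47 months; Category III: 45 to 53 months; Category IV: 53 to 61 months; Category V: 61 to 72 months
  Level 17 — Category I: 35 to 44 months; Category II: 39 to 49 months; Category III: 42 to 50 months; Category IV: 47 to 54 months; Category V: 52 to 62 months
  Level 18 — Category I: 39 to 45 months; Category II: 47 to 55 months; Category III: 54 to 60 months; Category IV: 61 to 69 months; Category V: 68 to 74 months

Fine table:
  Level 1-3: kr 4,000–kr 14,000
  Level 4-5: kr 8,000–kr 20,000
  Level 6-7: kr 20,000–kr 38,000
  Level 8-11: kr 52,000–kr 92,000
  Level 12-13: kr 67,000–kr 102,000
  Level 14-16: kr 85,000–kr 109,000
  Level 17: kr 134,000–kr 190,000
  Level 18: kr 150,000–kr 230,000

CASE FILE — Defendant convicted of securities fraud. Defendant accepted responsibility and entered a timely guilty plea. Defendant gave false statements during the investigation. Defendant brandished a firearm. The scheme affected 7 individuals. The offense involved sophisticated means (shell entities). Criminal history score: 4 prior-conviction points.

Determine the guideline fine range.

Base offense level for securities fraud: 10.
§1 applies: 10 − 3 = 7.
§2 applies: 7 + 2 = 9.
§3 applies (level before this adjustment is 9 ≥ 9, so +3): 9 + 3 = 12.
§4 applies (level before this adjustment is 12 < 13, so +2): 12 + 2 = 14.
§5 applies: 14 + 3 = 17.
Final offense level: 17.
Level 17 falls in the 17 band.
Fine table: Level 17 → kr 134,000–kr 190,000.

kr 134,000–kr 190,000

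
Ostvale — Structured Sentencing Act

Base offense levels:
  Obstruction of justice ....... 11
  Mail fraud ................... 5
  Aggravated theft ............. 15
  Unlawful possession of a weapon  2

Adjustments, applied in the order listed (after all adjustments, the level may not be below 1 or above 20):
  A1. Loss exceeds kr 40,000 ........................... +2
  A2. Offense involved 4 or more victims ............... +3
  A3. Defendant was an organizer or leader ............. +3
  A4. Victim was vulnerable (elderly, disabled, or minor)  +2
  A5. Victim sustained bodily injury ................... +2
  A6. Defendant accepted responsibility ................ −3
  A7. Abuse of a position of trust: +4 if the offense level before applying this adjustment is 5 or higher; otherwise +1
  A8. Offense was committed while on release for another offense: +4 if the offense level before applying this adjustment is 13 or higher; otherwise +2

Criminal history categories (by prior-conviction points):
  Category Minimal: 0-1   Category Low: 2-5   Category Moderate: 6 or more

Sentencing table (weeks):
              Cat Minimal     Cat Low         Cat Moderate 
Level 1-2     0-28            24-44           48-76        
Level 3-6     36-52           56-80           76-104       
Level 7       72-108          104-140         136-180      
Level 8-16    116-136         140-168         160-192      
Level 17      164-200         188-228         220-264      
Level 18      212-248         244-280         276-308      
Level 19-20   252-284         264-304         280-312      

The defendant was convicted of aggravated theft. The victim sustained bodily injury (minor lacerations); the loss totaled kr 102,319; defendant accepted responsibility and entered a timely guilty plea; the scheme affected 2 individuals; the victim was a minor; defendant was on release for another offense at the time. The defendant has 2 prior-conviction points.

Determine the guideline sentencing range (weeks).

Base offense level for aggravated theft: 15.
A1 applies: 15 + 2 = 17.
A4 applies: 17 + 2 = 19.
A5 applies: 19 + 2 = 21.
A6 applies: 21 − 3 = 18.
A7 does not apply.
A8 applies (level before this adjustment is 18 ≥ 13, so +4): 18 + 4 = 22.
Level 22 exceeds the maximum of 20; capped at 20.
Final offense level: 20.
Criminal history: 2 prior points → Category Low (2-5).
Level 20 falls in the 19-20 band.
Grid: Level 19-20 × Category Low = 264-304 weeks.

264-304 weeks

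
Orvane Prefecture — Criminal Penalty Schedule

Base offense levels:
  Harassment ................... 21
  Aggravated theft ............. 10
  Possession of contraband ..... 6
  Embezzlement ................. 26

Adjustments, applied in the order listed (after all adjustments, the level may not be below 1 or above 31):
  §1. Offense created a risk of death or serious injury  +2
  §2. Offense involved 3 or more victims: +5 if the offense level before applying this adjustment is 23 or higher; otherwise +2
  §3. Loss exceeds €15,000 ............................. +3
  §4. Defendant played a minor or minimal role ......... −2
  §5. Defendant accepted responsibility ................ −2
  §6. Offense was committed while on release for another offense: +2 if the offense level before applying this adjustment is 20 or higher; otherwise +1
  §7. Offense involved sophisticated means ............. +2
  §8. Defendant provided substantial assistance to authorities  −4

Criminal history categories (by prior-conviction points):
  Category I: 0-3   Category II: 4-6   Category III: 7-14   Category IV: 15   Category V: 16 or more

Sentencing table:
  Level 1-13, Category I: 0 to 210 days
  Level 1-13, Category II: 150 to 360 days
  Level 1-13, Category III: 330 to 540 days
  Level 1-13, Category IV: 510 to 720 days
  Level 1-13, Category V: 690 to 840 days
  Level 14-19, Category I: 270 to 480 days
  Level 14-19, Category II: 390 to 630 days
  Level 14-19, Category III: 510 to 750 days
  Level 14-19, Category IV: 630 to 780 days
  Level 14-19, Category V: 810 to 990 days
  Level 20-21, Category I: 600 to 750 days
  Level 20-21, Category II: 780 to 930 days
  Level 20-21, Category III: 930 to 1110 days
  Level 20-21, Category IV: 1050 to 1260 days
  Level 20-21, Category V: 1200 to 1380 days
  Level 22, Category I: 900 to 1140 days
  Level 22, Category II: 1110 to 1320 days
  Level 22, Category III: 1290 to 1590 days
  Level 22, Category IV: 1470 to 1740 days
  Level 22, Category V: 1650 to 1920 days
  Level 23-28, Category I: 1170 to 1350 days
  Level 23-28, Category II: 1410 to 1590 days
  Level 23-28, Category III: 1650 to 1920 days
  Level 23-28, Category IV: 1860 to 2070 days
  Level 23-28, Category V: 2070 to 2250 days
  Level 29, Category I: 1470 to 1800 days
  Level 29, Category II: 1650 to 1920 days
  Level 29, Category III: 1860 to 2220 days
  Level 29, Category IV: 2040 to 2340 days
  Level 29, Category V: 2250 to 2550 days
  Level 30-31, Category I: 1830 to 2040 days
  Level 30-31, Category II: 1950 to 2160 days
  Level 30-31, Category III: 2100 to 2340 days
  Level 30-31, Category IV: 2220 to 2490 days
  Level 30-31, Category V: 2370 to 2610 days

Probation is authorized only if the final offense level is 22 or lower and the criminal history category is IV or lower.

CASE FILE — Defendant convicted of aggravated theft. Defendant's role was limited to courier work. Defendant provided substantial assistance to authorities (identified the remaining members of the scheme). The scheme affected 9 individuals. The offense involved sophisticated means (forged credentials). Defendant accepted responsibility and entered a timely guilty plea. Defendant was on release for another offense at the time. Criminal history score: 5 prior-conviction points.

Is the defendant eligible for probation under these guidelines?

Base offense level for aggravated theft: 10.
§1 does not apply.
§2 applies (level before this adjustment is 10 < 23, so +2): 10 + 2 = 12.
§3 does not apply.
§4 applies: 12 − 2 = 10.
§5 applies: 10 − 2 = 8.
§6 applies (level before this adjustment is 8 < 20, so +1): 8 + 1 = 9.
§7 applies: 9 + 2 = 11.
§8 applies: 11 − 4 = 7.
Final offense level: 7.
Criminal history: 5 prior points → Category II (4-6).
Level 7 falls in the 1-13 band.
Grid: Level 1-13 × Category II = 150-360 days.
Probation check: level 7 ≤ 22 and category II ≤ IV → eligible.

Yes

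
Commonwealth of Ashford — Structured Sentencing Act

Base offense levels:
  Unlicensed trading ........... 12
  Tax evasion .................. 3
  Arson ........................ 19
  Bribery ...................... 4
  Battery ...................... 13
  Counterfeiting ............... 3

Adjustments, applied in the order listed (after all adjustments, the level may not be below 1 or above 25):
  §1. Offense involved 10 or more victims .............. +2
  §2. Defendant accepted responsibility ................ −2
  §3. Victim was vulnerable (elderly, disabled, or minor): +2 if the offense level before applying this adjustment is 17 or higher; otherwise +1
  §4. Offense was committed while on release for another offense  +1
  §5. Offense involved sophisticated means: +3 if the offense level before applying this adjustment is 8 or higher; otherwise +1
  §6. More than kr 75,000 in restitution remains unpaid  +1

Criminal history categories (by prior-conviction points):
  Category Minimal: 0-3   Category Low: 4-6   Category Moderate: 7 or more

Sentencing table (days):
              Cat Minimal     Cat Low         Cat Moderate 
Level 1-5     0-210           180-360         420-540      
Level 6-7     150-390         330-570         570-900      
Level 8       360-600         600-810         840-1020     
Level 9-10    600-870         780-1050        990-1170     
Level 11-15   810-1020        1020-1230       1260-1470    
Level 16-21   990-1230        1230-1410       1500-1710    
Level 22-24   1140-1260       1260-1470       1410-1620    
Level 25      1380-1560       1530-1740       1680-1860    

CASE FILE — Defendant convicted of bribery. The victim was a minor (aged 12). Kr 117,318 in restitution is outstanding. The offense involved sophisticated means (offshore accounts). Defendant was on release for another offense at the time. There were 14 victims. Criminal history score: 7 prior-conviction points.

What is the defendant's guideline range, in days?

1260-1470 days

Base offense level for bribery: 4.
§1 applies: 4 + 2 = 6.
§2 does not apply.
§3 applies (level before this adjustment is 6 < 17, so +1): 6 + 1 = 7.
§4 applies: 7 + 1 = 8.
§5 applies (level before this adjustment is 8 ≥ 8, so +3): 8 + 3 = 11.
§6 applies: 11 + 1 = 12.
Final offense level: 12.
Criminal history: 7 prior points → Category Moderate (7+).
Level 12 falls in the 11-15 band.
Grid: Level 11-15 × Category Moderate = 1260-1470 days.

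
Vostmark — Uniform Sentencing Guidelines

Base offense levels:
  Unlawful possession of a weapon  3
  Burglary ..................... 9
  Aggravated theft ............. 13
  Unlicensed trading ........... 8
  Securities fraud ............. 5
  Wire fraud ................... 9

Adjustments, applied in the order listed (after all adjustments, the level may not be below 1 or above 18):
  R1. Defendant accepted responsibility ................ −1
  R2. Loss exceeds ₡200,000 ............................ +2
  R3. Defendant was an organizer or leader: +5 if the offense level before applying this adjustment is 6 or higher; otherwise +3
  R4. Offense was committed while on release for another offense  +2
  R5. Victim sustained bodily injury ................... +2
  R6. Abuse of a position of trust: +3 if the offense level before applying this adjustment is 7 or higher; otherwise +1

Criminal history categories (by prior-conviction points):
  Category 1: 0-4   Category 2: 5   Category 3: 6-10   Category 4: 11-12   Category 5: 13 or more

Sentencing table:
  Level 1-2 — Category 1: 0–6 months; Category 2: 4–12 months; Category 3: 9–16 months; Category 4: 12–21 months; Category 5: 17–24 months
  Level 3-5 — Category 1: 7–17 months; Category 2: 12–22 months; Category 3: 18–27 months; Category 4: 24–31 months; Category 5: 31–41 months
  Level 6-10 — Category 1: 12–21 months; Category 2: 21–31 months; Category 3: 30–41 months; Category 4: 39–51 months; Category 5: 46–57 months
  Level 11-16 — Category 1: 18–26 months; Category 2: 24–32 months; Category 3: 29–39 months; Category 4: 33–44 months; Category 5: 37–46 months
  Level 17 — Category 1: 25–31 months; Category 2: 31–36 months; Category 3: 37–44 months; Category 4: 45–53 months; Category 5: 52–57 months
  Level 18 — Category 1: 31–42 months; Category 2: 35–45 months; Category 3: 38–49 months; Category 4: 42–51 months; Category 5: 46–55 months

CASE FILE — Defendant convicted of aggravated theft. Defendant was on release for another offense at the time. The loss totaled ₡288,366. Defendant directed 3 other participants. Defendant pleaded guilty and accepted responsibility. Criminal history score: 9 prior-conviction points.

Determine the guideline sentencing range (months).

Base offense level for aggravated theft: 13.
R1 applies: 13 − 1 = 12.
R2 applies: 12 + 2 = 14.
R3 applies (level before this adjustment is 14 ≥ 6, so +5): 14 + 5 = 19.
R4 applies: 19 + 2 = 21.
R6 does not apply.
Level 21 exceeds the maximum of 18; capped at 18.
Final offense level: 18.
Criminal history: 9 prior points → Category 3 (6-10).
Level 18 falls in the 18 band.
Grid: Level 18 × Category 3 = 38-49 months.

38-49 months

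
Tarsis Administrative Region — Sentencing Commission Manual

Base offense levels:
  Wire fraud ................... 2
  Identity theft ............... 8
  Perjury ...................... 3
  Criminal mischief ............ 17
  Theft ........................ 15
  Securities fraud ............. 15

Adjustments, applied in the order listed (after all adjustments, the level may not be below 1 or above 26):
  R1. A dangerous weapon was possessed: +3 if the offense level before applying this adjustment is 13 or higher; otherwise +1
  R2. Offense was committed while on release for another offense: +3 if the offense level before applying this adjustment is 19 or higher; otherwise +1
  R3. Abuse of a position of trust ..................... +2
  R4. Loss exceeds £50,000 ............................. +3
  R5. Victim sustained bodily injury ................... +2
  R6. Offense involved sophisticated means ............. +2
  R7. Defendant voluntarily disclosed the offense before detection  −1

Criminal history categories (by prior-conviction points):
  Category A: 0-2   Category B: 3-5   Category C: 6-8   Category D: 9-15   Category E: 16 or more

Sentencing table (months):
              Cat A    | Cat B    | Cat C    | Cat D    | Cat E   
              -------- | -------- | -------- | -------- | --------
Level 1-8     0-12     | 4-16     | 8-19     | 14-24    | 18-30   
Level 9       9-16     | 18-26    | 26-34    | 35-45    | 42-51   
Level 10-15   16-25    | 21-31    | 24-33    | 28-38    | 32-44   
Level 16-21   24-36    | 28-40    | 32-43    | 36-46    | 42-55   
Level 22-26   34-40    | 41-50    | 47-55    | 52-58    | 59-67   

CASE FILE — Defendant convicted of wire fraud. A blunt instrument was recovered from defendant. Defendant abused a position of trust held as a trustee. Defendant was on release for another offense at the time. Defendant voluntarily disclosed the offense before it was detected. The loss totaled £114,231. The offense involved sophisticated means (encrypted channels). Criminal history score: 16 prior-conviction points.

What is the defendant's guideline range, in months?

32-44 months

Base offense level for wire fraud: 2.
R1 applies (level before this adjustment is 2 < 13, so +1): 2 + 1 = 3.
R2 applies (level before this adjustment is 3 < 19, so +1): 3 + 1 = 4.
R3 applies: 4 + 2 = 6.
R4 applies: 6 + 3 = 9.
R5 does not apply.
R6 applies: 9 + 2 = 11.
R7 applies: 11 − 1 = 10.
Final offense level: 10.
Criminal history: 16 prior points → Category E (16+).
Level 10 falls in the 10-15 band.
Grid: Level 10-15 × Category E = 32-44 months.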